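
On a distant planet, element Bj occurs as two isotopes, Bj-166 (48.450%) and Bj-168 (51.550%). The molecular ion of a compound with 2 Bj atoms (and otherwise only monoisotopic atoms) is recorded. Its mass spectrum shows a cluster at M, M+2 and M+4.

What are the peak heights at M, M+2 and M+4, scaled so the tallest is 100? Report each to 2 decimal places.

46.99 : 100.00 : 53.20

Each Bj atom is independently Bj-166 (p = 0.48450) or Bj-168 (q = 0.51550); the cluster is the binomial expansion (p + q)^2.
P(M) = 0.48450^2 = 0.234740
P(M+2) = 2 × 0.48450^1 × 0.51550^1 = 0.499520
P(M+4) = 0.51550^2 = 0.265740
The M+2 peak is largest (0.499520); scaling to 100 gives 46.99 : 100.00 : 53.20.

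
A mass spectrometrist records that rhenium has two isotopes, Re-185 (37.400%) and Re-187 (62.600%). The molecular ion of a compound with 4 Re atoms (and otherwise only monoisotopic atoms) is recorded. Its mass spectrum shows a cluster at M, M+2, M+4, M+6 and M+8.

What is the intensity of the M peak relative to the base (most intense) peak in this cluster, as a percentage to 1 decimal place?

(0.37400 + 0.62600)^4 gives M 0.0196, M+2 0.1310, M+4 0.3289, M+6 0.3670, M+8 0.1536; the largest is M+6.
P(M+6) = C(4,3) × 0.37400^1 × 0.62600^3 = 4 × 0.3740 × 0.24531438 = 0.366990 (base)
P(M) = C(4,0) × 0.37400^4 × 0.62600^0 = 1 × 0.0195653 × 1.0000 = 0.019565
Relative intensity = 0.019565 / 0.366990 × 100 = 5.3

5.3%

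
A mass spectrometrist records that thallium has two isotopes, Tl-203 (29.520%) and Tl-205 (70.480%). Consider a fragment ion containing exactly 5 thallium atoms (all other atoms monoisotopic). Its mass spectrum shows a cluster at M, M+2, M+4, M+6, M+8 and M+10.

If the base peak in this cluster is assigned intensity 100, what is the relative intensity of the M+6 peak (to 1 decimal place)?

(0.29520 + 0.70480)^5 gives M 0.0022, M+2 0.0268, M+4 0.1278, M+6 0.3051, M+8 0.3642, M+10 0.1739; the largest is M+8.
P(M+8) = C(5,4) × 0.29520^1 × 0.70480^4 = 5 × 0.2952 × 0.24675365 = 0.364208 (base)
P(M+6) = C(5,3) × 0.29520^2 × 0.70480^3 = 10 × 0.08714304 × 0.35010449 = 0.305092
Relative intensity = 0.305092 / 0.364208 × 100 = 83.8

83.8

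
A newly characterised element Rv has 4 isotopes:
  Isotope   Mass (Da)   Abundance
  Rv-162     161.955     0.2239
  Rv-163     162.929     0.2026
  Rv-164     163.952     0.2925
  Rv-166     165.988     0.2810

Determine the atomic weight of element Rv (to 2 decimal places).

Weight each isotope mass by its fractional abundance: 0.2239 × 161.955 + 0.2026 × 162.929 + 0.2925 × 163.952 + 0.2810 × 165.988
= 36.2617 + 33.0094 + 47.9560 + 46.6426 = 163.8697 Da

163.87 Da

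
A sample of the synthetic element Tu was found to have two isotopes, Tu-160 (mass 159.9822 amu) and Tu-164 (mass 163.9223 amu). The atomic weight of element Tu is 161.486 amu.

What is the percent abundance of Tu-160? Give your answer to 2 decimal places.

With x = fraction of Tu-160 (so Tu-164 is 1 − x):
159.9822·x + 163.9223·(1 − x) = 161.486
(159.9822 − 163.9223)·x = 161.486 − 163.9223
x = -2.4363 / -3.9401 = 0.61833 → 61.83% Tu-160, 38.17% Tu-164.

61.83%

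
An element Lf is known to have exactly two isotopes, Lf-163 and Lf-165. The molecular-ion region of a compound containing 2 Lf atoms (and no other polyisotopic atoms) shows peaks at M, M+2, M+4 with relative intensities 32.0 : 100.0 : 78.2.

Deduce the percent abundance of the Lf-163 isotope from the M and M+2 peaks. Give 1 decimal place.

39.0%

Let p = fractional abundance of Lf-163. I(M+2)/I(M) = [C(2,1)·p^1·(1−p)] / p^2 = 2·(1−p)/p = 100.0/32.0 = 3.1250
(1−p)/p = 3.1250/2 = 1.5625  ⇒  p = 1/(1 + 1.5625) = 0.3902
Lf-163: 39.0%, Lf-165: 61.0%.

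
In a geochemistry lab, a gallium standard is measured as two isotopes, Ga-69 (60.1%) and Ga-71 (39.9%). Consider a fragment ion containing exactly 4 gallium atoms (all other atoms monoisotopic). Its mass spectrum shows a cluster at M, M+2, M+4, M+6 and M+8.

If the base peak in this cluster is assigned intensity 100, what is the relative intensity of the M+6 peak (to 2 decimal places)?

44.08

(0.601 + 0.399)^4 gives M 0.1305, M+2 0.3465, M+4 0.3450, M+6 0.1527, M+8 0.0253; the largest is M+2.
P(M+2) = C(4,1) × 0.601^3 × 0.399^1 = 4 × 0.2170818 × 0.3990 = 0.346463 (base)
P(M+6) = C(4,3) × 0.601^1 × 0.399^3 = 4 × 0.6010 × 0.0635212 = 0.152705
Relative intensity = 0.152705 / 0.346463 × 100 = 44.08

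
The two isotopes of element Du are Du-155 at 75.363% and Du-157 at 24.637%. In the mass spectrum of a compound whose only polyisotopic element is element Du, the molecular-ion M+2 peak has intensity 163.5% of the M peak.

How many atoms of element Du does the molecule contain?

For n independent Du atoms, I(M+2)/I(M) = n · (abundance Du-157) / (abundance Du-155) = n · 0.24637/0.75363.
n = 1.635 × 0.75363/0.24637 = 5.00 ≈ 5

5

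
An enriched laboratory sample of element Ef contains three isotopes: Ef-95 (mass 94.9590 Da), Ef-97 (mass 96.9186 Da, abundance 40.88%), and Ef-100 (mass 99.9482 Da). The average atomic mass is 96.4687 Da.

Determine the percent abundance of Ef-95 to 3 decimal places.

The remaining 59.12% is split between Ef-95 (fraction x) and Ef-100 (fraction 0.5912 − x).
Substituting: 94.9590x + 99.9482(0.5912 − x) = 56.84837632
(94.9590 − 99.9482)x = -2.24099952  ⇒  x = 0.44917, y = 0.14203
Ef-95: 44.917%, Ef-100: 14.203%.

44.917%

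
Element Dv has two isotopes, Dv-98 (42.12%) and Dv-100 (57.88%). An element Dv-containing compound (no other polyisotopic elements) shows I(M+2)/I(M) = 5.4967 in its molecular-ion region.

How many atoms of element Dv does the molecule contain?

The M+2/M ratio from n Dv atoms is n · q/p = n · 0.5788/0.4212.
n = 5.4967 × 0.4212/0.5788 = 4.00 ≈ 4

4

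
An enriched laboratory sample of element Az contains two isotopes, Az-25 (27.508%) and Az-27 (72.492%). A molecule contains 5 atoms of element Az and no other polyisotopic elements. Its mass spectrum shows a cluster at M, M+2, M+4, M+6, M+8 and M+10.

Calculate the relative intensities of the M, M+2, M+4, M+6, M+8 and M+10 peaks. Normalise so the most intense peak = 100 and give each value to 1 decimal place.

Each Az atom is independently Az-25 (p = 0.27508) or Az-27 (q = 0.72492); the cluster is the binomial expansion (p + q)^5.
P(M) = 0.27508^5 = 0.001575
P(M+2) = 5 × 0.27508^4 × 0.72492^1 = 0.020754
P(M+4) = 10 × 0.27508^3 × 0.72492^2 = 0.109385
P(M+6) = 10 × 0.27508^2 × 0.72492^3 = 0.288263
P(M+8) = 5 × 0.27508^1 × 0.72492^4 = 0.379830
P(M+10) = 0.72492^5 = 0.200194
The M+8 peak is largest (0.379830); scaling to 100 gives 0.4 : 5.5 : 28.8 : 75.9 : 100.0 : 52.7.

0.4 : 5.5 : 28.8 : 75.9 : 100.0 : 52.7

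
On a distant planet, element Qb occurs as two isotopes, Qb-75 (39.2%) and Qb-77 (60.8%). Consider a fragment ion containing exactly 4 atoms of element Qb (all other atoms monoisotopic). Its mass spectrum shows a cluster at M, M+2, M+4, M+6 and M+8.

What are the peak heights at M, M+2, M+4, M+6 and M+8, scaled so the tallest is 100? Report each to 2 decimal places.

6.70 : 41.57 : 96.71 : 100.00 : 38.78

The 4 Qb atoms are independent, so intensities follow the terms of (0.392 + 0.608)^4.
P(M) = 0.392^4 = 0.023613
P(M+2) = 4 × 0.392^3 × 0.608^1 = 0.146495
P(M+4) = 6 × 0.392^2 × 0.608^2 = 0.340824
P(M+6) = 4 × 0.392^1 × 0.608^3 = 0.352417
P(M+8) = 0.608^4 = 0.136651
The M+6 peak is largest (0.352417); scaling to 100 gives 6.70 : 41.57 : 96.71 : 100.00 : 38.78.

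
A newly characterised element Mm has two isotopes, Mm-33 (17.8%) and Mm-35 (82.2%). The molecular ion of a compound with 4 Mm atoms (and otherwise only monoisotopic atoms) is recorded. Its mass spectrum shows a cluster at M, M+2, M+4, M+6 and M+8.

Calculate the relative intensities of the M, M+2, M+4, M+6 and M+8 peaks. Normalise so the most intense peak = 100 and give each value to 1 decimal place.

0.2 : 4.1 : 28.1 : 86.6 : 100.0

Expanding (0.178 + 0.822)^4:
P(M) = 0.178^4 = 0.001004
P(M+2) = 4 × 0.178^3 × 0.822^1 = 0.018544
P(M+4) = 6 × 0.178^2 × 0.822^2 = 0.128450
P(M+6) = 4 × 0.178^1 × 0.822^3 = 0.395454
P(M+8) = 0.822^4 = 0.456549
The M+8 peak is largest (0.456549); scaling to 100 gives 0.2 : 4.1 : 28.1 : 86.6 : 100.0.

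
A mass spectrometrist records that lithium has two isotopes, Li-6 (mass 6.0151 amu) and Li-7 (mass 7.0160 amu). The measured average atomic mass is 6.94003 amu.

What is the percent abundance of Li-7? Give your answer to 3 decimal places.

92.410%

Let x be the fractional abundance of Li-6; then Li-7 has abundance 1 − x.
6.0151·x + 7.0160·(1 − x) = 6.94003
(6.0151 − 7.0160)·x = 6.94003 − 7.0160
x = -0.07597 / -1.0009 = 0.07590 → 7.590% Li-6, 92.410% Li-7.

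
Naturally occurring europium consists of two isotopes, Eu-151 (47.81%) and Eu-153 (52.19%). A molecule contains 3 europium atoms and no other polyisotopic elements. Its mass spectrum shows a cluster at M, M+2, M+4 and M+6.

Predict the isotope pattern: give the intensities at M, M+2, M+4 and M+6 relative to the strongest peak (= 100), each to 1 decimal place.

28.0 : 91.6 : 100.0 : 36.4

Expanding (0.4781 + 0.5219)^3:
P(M) = 0.4781^3 = 0.109284
P(M+2) = 3 × 0.4781^2 × 0.5219^1 = 0.357887
P(M+4) = 3 × 0.4781^1 × 0.5219^2 = 0.390674
P(M+6) = 0.5219^3 = 0.142155
The M+4 peak is largest (0.390674); scaling to 100 gives 28.0 : 91.6 : 100.0 : 36.4.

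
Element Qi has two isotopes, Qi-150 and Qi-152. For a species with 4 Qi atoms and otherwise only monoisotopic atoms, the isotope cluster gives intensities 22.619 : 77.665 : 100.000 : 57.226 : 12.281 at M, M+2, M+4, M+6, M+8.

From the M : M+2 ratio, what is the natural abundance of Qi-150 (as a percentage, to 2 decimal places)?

53.81%

Let p = fractional abundance of Qi-150. I(M+2)/I(M) = [C(4,1)·p^3·(1−p)] / p^4 = 4·(1−p)/p = 77.665/22.619 = 3.4336
(1−p)/p = 3.4336/4 = 0.8584  ⇒  p = 1/(1 + 0.8584) = 0.5381
Qi-150: 53.81%, Qi-152: 46.19%.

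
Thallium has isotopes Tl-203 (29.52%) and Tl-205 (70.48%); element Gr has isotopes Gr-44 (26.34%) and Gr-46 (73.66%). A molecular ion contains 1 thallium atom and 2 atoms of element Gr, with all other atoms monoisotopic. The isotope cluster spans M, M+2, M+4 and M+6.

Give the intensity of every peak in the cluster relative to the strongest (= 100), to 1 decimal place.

Thallium pattern (n=1): 0.2952 : 0.7048
Element Gr pattern (n=2): 0.06937956 : 0.38804088 : 0.54257956
Convolve the two distributions (both contribute in 2-u steps):
  M: 0.2952×0.06937956 = 0.020481
  M+2: 0.2952×0.38804088 + 0.7048×0.06937956 = 0.163448
  M+4: 0.2952×0.54257956 + 0.7048×0.38804088 = 0.433661
  M+6: 0.7048×0.54257956 = 0.382410
Scale to base peak (0.433661) = 100: 4.7 : 37.7 : 100.0 : 88.2

4.7 : 37.7 : 100.0 : 88.2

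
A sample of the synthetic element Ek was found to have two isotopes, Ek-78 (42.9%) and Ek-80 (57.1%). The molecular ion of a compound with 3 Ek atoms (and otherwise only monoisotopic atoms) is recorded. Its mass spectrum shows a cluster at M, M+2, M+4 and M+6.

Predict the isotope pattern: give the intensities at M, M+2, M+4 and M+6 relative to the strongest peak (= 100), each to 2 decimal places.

The 3 Ek atoms are independent, so intensities follow the terms of (0.429 + 0.571)^3.
P(M) = 0.429^3 = 0.078954
P(M+2) = 3 × 0.429^2 × 0.571^1 = 0.315262
P(M+4) = 3 × 0.429^1 × 0.571^2 = 0.419615
P(M+6) = 0.571^3 = 0.186169
The M+4 peak is largest (0.419615); scaling to 100 gives 18.82 : 75.13 : 100.00 : 44.37.

18.82 : 75.13 : 100.00 : 44.37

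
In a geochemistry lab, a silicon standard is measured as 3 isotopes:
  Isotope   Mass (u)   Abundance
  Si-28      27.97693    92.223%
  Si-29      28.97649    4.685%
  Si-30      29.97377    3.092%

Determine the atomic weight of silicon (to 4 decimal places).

28.0855 u

Ar = Σ fᵢ·mᵢ = 0.92223 × 27.97693 + 0.04685 × 28.97649 + 0.03092 × 29.97377
= 25.801164 + 1.357549 + 0.926789 = 28.085502 u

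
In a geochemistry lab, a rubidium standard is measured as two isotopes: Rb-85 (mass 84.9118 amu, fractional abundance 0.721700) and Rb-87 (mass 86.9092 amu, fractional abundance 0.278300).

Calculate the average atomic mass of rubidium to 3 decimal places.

85.468 amu

The abundance-weighted mean is 0.721700 × 84.9118 + 0.278300 × 86.9092
= 61.28085 + 24.18683 = 85.46768 amu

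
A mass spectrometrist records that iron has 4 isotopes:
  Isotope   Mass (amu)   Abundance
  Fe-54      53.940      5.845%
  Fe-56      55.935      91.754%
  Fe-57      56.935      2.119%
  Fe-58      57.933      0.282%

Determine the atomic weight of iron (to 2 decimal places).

55.85 amu

The abundance-weighted mean is 0.05845 × 53.940 + 0.91754 × 55.935 + 0.02119 × 56.935 + 0.00282 × 57.933
= 3.1528 + 51.3226 + 1.2065 + 0.1634 = 55.8453 amu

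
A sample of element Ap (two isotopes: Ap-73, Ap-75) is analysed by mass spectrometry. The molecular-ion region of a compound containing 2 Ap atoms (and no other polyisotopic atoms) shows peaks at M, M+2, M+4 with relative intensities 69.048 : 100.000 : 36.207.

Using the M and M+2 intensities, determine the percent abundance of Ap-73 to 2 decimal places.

58.00%

Let p = fractional abundance of Ap-73. I(M+2)/I(M) = [C(2,1)·p^1·(1−p)] / p^2 = 2·(1−p)/p = 100.000/69.048 = 1.4483
(1−p)/p = 1.4483/2 = 0.7241  ⇒  p = 1/(1 + 0.7241) = 0.5800
Ap-73: 58.00%, Ap-75: 42.00%.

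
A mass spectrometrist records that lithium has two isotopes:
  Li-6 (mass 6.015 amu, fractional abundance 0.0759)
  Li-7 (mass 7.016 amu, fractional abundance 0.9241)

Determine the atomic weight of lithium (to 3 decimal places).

6.940 amu

Average mass = Σ (abundance × isotope mass) = 0.0759 × 6.015 + 0.9241 × 7.016
= 0.4565 + 6.4835 = 6.9400 amu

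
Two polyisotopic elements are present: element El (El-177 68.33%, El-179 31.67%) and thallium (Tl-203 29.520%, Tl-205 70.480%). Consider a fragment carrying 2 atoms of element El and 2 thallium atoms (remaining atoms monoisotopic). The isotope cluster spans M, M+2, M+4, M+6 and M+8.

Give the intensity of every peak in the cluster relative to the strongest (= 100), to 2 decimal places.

Element El pattern (n=2): 0.46689889 : 0.43280222 : 0.10029889
Thallium pattern (n=2): 0.08714304 : 0.41611392 : 0.49674304
Convolve the two distributions (both contribute in 2-u steps):
  M: 0.46689889×0.08714304 = 0.040687
  M+2: 0.46689889×0.41611392 + 0.43280222×0.08714304 = 0.231999
  M+4: 0.46689889×0.49674304 + 0.43280222×0.41611392 + 0.10029889×0.08714304 = 0.420764
  M+6: 0.43280222×0.49674304 + 0.10029889×0.41611392 = 0.256727
  M+8: 0.10029889×0.49674304 = 0.049823
Scale to base peak (0.420764) = 100: 9.67 : 55.14 : 100.00 : 61.01 : 11.84

9.67 : 55.14 : 100.00 : 61.01 : 11.84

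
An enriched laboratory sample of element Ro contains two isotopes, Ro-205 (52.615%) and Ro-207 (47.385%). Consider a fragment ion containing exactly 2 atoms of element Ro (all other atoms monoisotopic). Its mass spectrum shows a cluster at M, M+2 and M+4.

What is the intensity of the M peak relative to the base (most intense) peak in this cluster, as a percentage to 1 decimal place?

(0.52615 + 0.47385)^2 gives M 0.2768, M+2 0.4986, M+4 0.2245; the largest is M+2.
P(M+2) = C(2,1) × 0.52615^1 × 0.47385^1 = 2 × 0.52615 × 0.47385 = 0.498632 (base)
P(M) = C(2,0) × 0.52615^2 × 0.47385^0 = 1 × 0.27683382 × 1.0000 = 0.276834
Relative intensity = 0.276834 / 0.498632 × 100 = 55.5

55.5%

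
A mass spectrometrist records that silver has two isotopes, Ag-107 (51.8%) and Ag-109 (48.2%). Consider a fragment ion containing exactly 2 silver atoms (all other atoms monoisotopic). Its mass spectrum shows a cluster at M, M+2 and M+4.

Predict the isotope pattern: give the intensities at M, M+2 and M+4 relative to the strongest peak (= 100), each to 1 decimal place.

The 2 Ag atoms are independent, so intensities follow the terms of (0.518 + 0.482)^2.
P(M) = 0.518^2 = 0.268324
P(M+2) = 2 × 0.518^1 × 0.482^1 = 0.499352
P(M+4) = 0.482^2 = 0.232324
The M+2 peak is largest (0.499352); scaling to 100 gives 53.7 : 100.0 : 46.5.

53.7 : 100.0 : 46.5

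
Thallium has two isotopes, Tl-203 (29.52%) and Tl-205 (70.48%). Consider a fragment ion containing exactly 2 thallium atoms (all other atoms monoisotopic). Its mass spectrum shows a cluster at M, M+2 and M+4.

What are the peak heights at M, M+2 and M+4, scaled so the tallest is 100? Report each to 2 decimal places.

Each Tl atom is independently Tl-203 (p = 0.2952) or Tl-205 (q = 0.7048); the cluster is the binomial expansion (p + q)^2.
P(M) = 0.2952^2 = 0.087143
P(M+2) = 2 × 0.2952^1 × 0.7048^1 = 0.416114
P(M+4) = 0.7048^2 = 0.496743
The M+4 peak is largest (0.496743); scaling to 100 gives 17.54 : 83.77 : 100.00.

17.54 : 83.77 : 100.00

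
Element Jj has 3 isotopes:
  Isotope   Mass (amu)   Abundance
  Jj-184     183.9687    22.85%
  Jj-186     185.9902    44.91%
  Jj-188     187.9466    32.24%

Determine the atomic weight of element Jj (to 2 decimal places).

The abundance-weighted mean is 0.2285 × 183.9687 + 0.4491 × 185.9902 + 0.3224 × 187.9466
= 42.03685 + 83.52820 + 60.59398 = 186.15903 amu

186.16 amu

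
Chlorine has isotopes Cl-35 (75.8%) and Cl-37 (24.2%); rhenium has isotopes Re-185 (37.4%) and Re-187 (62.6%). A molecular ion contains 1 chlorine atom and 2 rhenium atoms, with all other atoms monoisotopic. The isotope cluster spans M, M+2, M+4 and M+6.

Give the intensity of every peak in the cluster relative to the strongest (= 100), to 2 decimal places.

25.84 : 94.74 : 100.00 : 23.11

Chlorine pattern (n=1): 0.7580 : 0.2420
Rhenium pattern (n=2): 0.139876 : 0.468248 : 0.391876
Convolve the two distributions (both contribute in 2-u steps):
  M: 0.7580×0.139876 = 0.106026
  M+2: 0.7580×0.468248 + 0.2420×0.139876 = 0.388782
  M+4: 0.7580×0.391876 + 0.2420×0.468248 = 0.410358
  M+6: 0.2420×0.391876 = 0.094834
Scale to base peak (0.410358) = 100: 25.84 : 94.74 : 100.00 : 23.11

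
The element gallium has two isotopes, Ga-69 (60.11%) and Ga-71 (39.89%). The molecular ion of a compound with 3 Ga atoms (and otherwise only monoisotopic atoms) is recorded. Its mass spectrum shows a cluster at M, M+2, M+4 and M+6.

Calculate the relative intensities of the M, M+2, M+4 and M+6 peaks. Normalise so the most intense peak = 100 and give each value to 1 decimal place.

50.2 : 100.0 : 66.4 : 14.7

Each Ga atom is independently Ga-69 (p = 0.6011) or Ga-71 (q = 0.3989); the cluster is the binomial expansion (p + q)^3.
P(M) = 0.6011^3 = 0.217190
P(M+2) = 3 × 0.6011^2 × 0.3989^1 = 0.432393
P(M+4) = 3 × 0.6011^1 × 0.3989^2 = 0.286943
P(M+6) = 0.3989^3 = 0.063473
The M+2 peak is largest (0.432393); scaling to 100 gives 50.2 : 100.0 : 66.4 : 14.7.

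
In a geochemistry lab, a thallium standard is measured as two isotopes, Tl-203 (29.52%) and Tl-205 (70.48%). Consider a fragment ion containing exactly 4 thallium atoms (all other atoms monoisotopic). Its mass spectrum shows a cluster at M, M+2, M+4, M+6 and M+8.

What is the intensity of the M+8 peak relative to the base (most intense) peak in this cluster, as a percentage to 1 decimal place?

Binomial terms of (0.2952 + 0.7048)^4: M 0.0076, M+2 0.0725, M+4 0.2597, M+6 0.4134, M+8 0.2468 → M+6 is the base peak.
P(M+6) = C(4,3) × 0.2952^1 × 0.7048^3 = 4 × 0.2952 × 0.35010449 = 0.413403 (base)
P(M+8) = C(4,4) × 0.2952^0 × 0.7048^4 = 1 × 1.0000 × 0.24675365 = 0.246754
Relative intensity = 0.246754 / 0.413403 × 100 = 59.7

59.7%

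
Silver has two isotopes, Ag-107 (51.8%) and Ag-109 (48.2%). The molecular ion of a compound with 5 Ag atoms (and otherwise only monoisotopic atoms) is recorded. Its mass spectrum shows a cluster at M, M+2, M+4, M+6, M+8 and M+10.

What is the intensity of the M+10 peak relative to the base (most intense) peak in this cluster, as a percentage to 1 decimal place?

(0.518 + 0.482)^5 gives M 0.0373, M+2 0.1735, M+4 0.3229, M+6 0.3005, M+8 0.1398, M+10 0.0260; the largest is M+4.
P(M+4) = C(5,2) × 0.518^3 × 0.482^2 = 10 × 0.13899183 × 0.232324 = 0.322911 (base)
P(M+10) = C(5,5) × 0.518^0 × 0.482^5 = 1 × 1.0000 × 0.02601568 = 0.026016
Relative intensity = 0.026016 / 0.322911 × 100 = 8.1

8.1%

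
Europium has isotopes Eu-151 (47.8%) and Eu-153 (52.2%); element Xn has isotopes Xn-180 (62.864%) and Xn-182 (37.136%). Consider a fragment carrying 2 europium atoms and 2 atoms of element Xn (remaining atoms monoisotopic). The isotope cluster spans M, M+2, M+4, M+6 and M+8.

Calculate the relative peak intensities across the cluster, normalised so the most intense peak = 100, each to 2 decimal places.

24.26 : 81.65 : 100.00 : 52.67 : 10.10

Europium pattern (n=2): 0.228484 : 0.499032 : 0.272484
Element Xn pattern (n=2): 0.39518825 : 0.4669035 : 0.13790825
Convolve the two distributions (both contribute in 2-u steps):
  M: 0.228484×0.39518825 = 0.090294
  M+2: 0.228484×0.4669035 + 0.499032×0.39518825 = 0.303892
  M+4: 0.228484×0.13790825 + 0.499032×0.4669035 + 0.272484×0.39518825 = 0.372192
  M+6: 0.499032×0.13790825 + 0.272484×0.4669035 = 0.196044
  M+8: 0.272484×0.13790825 = 0.037578
Scale to base peak (0.372192) = 100: 24.26 : 81.65 : 100.00 : 52.67 : 10.10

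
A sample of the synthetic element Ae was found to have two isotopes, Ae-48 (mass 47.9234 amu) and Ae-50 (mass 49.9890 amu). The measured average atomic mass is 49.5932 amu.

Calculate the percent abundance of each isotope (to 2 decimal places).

Ae-48: 19.16%, Ae-50: 80.84%

Writing the weighted mean with unknown fraction x of Ae-48:
47.9234·x + 49.9890·(1 − x) = 49.5932
(47.9234 − 49.9890)·x = 49.5932 − 49.9890
x = -0.3958 / -2.0656 = 0.19162 → 19.16% Ae-48, 80.84% Ae-50.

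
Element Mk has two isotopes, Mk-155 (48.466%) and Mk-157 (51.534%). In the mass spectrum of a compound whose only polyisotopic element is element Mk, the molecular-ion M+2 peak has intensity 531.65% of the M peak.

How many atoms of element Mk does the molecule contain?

For n independent Mk atoms, I(M+2)/I(M) = n · (abundance Mk-157) / (abundance Mk-155) = n · 0.51534/0.48466.
n = 5.3165 × 0.48466/0.51534 = 5.00 ≈ 5

5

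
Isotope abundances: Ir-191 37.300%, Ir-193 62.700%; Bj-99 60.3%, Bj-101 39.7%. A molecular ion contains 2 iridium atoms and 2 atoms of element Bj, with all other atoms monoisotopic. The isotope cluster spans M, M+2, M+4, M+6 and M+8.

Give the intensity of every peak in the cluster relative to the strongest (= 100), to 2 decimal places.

Iridium pattern (n=2): 0.139129 : 0.467742 : 0.393129
Element Bj pattern (n=2): 0.363609 : 0.478782 : 0.157609
Convolve the two distributions (both contribute in 2-u steps):
  M: 0.139129×0.363609 = 0.050589
  M+2: 0.139129×0.478782 + 0.467742×0.363609 = 0.236688
  M+4: 0.139129×0.157609 + 0.467742×0.478782 + 0.393129×0.363609 = 0.388820
  M+6: 0.467742×0.157609 + 0.393129×0.478782 = 0.261943
  M+8: 0.393129×0.157609 = 0.061961
Scale to base peak (0.388820) = 100: 13.01 : 60.87 : 100.00 : 67.37 : 15.94

13.01 : 60.87 : 100.00 : 67.37 : 15.94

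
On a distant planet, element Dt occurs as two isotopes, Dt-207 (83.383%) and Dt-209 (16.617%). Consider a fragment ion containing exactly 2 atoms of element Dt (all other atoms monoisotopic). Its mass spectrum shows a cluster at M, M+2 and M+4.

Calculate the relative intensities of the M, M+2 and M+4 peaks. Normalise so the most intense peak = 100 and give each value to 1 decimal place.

Each Dt atom is independently Dt-207 (p = 0.83383) or Dt-209 (q = 0.16617); the cluster is the binomial expansion (p + q)^2.
P(M) = 0.83383^2 = 0.695272
P(M+2) = 2 × 0.83383^1 × 0.16617^1 = 0.277115
P(M+4) = 0.16617^2 = 0.027612
The M peak is largest (0.695272); scaling to 100 gives 100.0 : 39.9 : 4.0.

100.0 : 39.9 : 4.0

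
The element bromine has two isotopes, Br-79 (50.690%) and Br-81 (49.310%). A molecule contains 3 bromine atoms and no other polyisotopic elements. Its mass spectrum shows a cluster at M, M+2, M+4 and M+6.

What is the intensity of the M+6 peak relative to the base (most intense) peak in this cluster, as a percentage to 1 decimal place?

31.5%

(0.50690 + 0.49310)^3 gives M 0.1302, M+2 0.3801, M+4 0.3698, M+6 0.1199; the largest is M+2.
P(M+2) = C(3,1) × 0.50690^2 × 0.49310^1 = 3 × 0.25694761 × 0.4931 = 0.380103 (base)
P(M+6) = C(3,3) × 0.50690^0 × 0.49310^3 = 1 × 1.0000 × 0.11989609 = 0.119896
Relative intensity = 0.119896 / 0.380103 × 100 = 31.5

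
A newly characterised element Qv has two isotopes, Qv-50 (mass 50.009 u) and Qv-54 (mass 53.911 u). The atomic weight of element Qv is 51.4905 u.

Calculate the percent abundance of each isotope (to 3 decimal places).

Writing the weighted mean with unknown fraction x of Qv-50:
50.009·x + 53.911·(1 − x) = 51.4905
(50.009 − 53.911)·x = 51.4905 − 53.911
x = -2.4205 / -3.902 = 0.62032 → 62.032% Qv-50, 37.968% Qv-54.

Qv-50: 62.032%, Qv-54: 37.968%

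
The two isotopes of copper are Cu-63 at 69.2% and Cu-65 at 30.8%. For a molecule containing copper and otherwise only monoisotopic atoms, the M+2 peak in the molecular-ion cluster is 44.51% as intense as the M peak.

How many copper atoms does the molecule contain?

1

The M+2/M ratio from n Cu atoms is n · q/p = n · 0.308/0.692.
n = 0.4451 × 0.692/0.308 = 1.00 ≈ 1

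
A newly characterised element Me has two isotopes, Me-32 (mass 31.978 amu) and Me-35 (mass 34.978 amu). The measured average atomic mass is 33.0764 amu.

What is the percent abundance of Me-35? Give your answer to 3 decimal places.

With x = fraction of Me-32 (so Me-35 is 1 − x):
31.978·x + 34.978·(1 − x) = 33.0764
(31.978 − 34.978)·x = 33.0764 − 34.978
x = -1.9016 / -3.000 = 0.63387 → 63.387% Me-32, 36.613% Me-35.

36.613%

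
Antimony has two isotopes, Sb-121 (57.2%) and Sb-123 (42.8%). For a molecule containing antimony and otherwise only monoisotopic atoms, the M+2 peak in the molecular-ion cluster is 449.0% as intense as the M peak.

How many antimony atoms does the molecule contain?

With n Sb atoms, P(M+2)/P(M) = C(n,1)·p^(n−1)q / p^n = n·q/p = n · 0.428/0.572.
n = 4.490 × 0.572/0.428 = 6.00 ≈ 6

6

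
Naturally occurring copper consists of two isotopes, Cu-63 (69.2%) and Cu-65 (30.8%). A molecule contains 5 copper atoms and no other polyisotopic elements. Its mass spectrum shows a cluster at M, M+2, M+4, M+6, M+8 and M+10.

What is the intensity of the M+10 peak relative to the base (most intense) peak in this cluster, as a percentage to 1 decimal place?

Term probabilities: M 0.1587, M+2 0.3531, M+4 0.3144, M+6 0.1399, M+8 0.0311, M+10 0.0028. Base peak = M+2.
P(M+2) = C(5,1) × 0.692^4 × 0.308^1 = 5 × 0.22931073 × 0.3080 = 0.353139 (base)
P(M+10) = C(5,5) × 0.692^0 × 0.308^5 = 1 × 1.0000 × 0.00277175 = 0.002772
Relative intensity = 0.002772 / 0.353139 × 100 = 0.8

0.8%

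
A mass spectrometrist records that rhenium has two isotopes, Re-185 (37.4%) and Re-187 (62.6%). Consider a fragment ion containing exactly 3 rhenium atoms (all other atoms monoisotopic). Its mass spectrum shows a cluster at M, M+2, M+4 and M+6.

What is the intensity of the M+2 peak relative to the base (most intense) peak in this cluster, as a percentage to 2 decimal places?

Binomial terms of (0.374 + 0.626)^3: M 0.0523, M+2 0.2627, M+4 0.4397, M+6 0.2453 → M+4 is the base peak.
P(M+4) = C(3,2) × 0.374^1 × 0.626^2 = 3 × 0.3740 × 0.391876 = 0.439685 (base)
P(M+2) = C(3,1) × 0.374^2 × 0.626^1 = 3 × 0.139876 × 0.6260 = 0.262687
Relative intensity = 0.262687 / 0.439685 × 100 = 59.74

59.74%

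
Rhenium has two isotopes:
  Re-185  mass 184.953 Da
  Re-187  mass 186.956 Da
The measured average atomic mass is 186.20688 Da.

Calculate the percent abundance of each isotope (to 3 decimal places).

Re-185: 37.400%, Re-187: 62.600%

Writing the weighted mean with unknown fraction x of Re-185:
184.953·x + 186.956·(1 − x) = 186.20688
(184.953 − 186.956)·x = 186.20688 − 186.956
x = -0.74912 / -2.003 = 0.37400 → 37.400% Re-185, 62.600% Re-187.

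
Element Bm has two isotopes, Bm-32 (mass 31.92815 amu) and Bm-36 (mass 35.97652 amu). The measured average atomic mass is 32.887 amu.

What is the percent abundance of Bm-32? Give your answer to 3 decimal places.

Let x be the fractional abundance of Bm-32; then Bm-36 has abundance 1 − x.
31.92815·x + 35.97652·(1 − x) = 32.887
(31.92815 − 35.97652)·x = 32.887 − 35.97652
x = -3.08952 / -4.04837 = 0.76315 → 76.315% Bm-32, 23.685% Bm-36.

76.315%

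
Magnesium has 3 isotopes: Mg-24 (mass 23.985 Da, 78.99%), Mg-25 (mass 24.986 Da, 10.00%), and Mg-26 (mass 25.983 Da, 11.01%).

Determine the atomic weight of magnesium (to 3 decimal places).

The abundance-weighted mean is 0.7899 × 23.985 + 0.1000 × 24.986 + 0.1101 × 25.983
= 18.9458 + 2.4986 + 2.8607 = 24.3051 Da

24.305 Da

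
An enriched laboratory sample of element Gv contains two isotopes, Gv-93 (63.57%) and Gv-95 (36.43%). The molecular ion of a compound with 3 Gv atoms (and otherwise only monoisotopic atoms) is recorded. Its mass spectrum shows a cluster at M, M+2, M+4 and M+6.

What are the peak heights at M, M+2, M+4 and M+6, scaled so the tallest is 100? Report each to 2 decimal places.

58.17 : 100.00 : 57.31 : 10.95

Expanding (0.6357 + 0.3643)^3:
P(M) = 0.6357^3 = 0.256896
P(M+2) = 3 × 0.6357^2 × 0.3643^1 = 0.441657
P(M+4) = 3 × 0.6357^1 × 0.3643^2 = 0.253100
P(M+6) = 0.3643^3 = 0.048348
The M+2 peak is largest (0.441657); scaling to 100 gives 58.17 : 100.00 : 57.31 : 10.95.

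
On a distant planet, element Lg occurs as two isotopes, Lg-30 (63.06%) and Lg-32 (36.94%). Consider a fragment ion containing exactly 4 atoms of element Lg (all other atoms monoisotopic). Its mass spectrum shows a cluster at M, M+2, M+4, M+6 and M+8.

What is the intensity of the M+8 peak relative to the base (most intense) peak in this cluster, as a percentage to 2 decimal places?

Binomial terms of (0.6306 + 0.3694)^4: M 0.1581, M+2 0.3705, M+4 0.3256, M+6 0.1271, M+8 0.0186 → M+2 is the base peak.
P(M+2) = C(4,1) × 0.6306^3 × 0.3694^1 = 4 × 0.2507621 × 0.3694 = 0.370526 (base)
P(M+8) = C(4,4) × 0.6306^0 × 0.3694^4 = 1 × 1.0000 × 0.01862034 = 0.018620
Relative intensity = 0.018620 / 0.370526 × 100 = 5.03

5.03%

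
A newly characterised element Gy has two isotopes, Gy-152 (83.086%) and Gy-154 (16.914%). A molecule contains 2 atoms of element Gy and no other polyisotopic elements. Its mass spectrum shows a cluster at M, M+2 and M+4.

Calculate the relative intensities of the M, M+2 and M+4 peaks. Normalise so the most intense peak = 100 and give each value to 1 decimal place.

The 2 Gy atoms are independent, so intensities follow the terms of (0.83086 + 0.16914)^2.
P(M) = 0.83086^2 = 0.690328
P(M+2) = 2 × 0.83086^1 × 0.16914^1 = 0.281063
P(M+4) = 0.16914^2 = 0.028608
The M peak is largest (0.690328); scaling to 100 gives 100.0 : 40.7 : 4.1.

100.0 : 40.7 : 4.1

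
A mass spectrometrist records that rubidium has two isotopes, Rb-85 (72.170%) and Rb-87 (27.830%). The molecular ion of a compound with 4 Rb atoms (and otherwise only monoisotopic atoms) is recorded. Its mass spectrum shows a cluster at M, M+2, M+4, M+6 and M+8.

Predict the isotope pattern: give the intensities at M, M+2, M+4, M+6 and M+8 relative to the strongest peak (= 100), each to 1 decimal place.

Expanding (0.72170 + 0.27830)^4:
P(M) = 0.72170^4 = 0.271286
P(M+2) = 4 × 0.72170^3 × 0.27830^1 = 0.418450
P(M+4) = 6 × 0.72170^2 × 0.27830^2 = 0.242042
P(M+6) = 4 × 0.72170^1 × 0.27830^3 = 0.062224
P(M+8) = 0.27830^4 = 0.005999
The M+2 peak is largest (0.418450); scaling to 100 gives 64.8 : 100.0 : 57.8 : 14.9 : 1.4.

64.8 : 100.0 : 57.8 : 14.9 : 1.4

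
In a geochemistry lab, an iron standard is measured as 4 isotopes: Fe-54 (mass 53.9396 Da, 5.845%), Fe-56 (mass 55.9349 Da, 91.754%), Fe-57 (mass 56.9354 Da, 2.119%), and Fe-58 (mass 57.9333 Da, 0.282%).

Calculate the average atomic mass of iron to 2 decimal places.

55.85 Da

The abundance-weighted mean is 0.05845 × 53.9396 + 0.91754 × 55.9349 + 0.02119 × 56.9354 + 0.00282 × 57.9333
= 3.15277 + 51.32251 + 1.20646 + 0.16337 = 55.84511 Da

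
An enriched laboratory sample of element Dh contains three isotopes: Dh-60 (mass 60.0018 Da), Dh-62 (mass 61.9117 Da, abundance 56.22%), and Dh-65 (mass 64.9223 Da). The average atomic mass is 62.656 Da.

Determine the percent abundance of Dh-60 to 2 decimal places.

11.66%

Let x and y be the fractions of Dh-60 and Dh-65. Then x + y = 1 − 0.5622 = 0.4378 and 60.0018x + 64.9223y = 62.656 − 0.5622×61.9117 = 27.84924226.
Substituting: 60.0018x + 64.9223(0.4378 − x) = 27.84924226
(60.0018 − 64.9223)x = -0.57374068  ⇒  x = 0.11660, y = 0.32120
Dh-60: 11.66%, Dh-65: 32.12%.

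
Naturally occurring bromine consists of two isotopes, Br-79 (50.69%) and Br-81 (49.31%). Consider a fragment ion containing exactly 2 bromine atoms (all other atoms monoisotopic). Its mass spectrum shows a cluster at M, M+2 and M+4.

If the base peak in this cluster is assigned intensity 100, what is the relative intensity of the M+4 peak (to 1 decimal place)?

(0.5069 + 0.4931)^2 gives M 0.2569, M+2 0.4999, M+4 0.2431; the largest is M+2.
P(M+2) = C(2,1) × 0.5069^1 × 0.4931^1 = 2 × 0.5069 × 0.4931 = 0.499905 (base)
P(M+4) = C(2,2) × 0.5069^0 × 0.4931^2 = 1 × 1.0000 × 0.24314761 = 0.243148
Relative intensity = 0.243148 / 0.499905 × 100 = 48.6

48.6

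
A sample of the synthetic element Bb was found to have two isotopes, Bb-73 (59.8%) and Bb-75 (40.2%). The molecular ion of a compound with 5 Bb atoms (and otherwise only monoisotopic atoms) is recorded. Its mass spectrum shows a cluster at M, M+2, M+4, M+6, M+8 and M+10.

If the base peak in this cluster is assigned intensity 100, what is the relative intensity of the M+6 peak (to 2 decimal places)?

(0.598 + 0.402)^5 gives M 0.0765, M+2 0.2570, M+4 0.3456, M+6 0.2323, M+8 0.0781, M+10 0.0105; the largest is M+4.
P(M+4) = C(5,2) × 0.598^3 × 0.402^2 = 10 × 0.21384719 × 0.161604 = 0.345586 (base)
P(M+6) = C(5,3) × 0.598^2 × 0.402^3 = 10 × 0.357604 × 0.06496481 = 0.232317
Relative intensity = 0.232317 / 0.345586 × 100 = 67.22

67.22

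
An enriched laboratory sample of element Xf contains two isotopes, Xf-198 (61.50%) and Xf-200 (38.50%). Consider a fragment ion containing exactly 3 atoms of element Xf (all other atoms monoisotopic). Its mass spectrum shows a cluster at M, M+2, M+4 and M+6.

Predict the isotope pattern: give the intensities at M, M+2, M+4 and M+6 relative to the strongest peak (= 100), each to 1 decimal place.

53.2 : 100.0 : 62.6 : 13.1

The 3 Xf atoms are independent, so intensities follow the terms of (0.6150 + 0.3850)^3.
P(M) = 0.6150^3 = 0.232608
P(M+2) = 3 × 0.6150^2 × 0.3850^1 = 0.436850
P(M+4) = 3 × 0.6150^1 × 0.3850^2 = 0.273475
P(M+6) = 0.3850^3 = 0.057067
The M+2 peak is largest (0.436850); scaling to 100 gives 53.2 : 100.0 : 62.6 : 13.1.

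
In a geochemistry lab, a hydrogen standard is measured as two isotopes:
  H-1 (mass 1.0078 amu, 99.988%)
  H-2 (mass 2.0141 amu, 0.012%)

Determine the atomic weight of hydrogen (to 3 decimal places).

Average mass = Σ (abundance × isotope mass) = 0.99988 × 1.0078 + 0.00012 × 2.0141
= 1.00768 + 0.00024 = 1.00792 amu

1.008 amu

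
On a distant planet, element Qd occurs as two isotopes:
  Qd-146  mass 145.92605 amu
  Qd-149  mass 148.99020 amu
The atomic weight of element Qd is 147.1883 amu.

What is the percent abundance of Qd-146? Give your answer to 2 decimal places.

Let x be the fractional abundance of Qd-146; then Qd-149 has abundance 1 − x.
145.92605·x + 148.99020·(1 − x) = 147.1883
(145.92605 − 148.99020)·x = 147.1883 − 148.99020
x = -1.80190 / -3.06415 = 0.58806 → 58.81% Qd-146, 41.19% Qd-149.

58.81%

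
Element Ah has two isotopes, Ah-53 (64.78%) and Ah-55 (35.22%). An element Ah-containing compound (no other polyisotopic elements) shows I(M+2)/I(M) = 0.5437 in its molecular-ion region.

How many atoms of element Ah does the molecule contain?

1

The M+2/M ratio from n Ah atoms is n · q/p = n · 0.3522/0.6478.
n = 0.5437 × 0.6478/0.3522 = 1.00 ≈ 1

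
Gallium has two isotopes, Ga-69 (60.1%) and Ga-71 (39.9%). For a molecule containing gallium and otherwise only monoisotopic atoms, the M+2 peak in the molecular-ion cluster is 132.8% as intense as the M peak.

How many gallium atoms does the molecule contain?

With n Ga atoms, P(M+2)/P(M) = C(n,1)·p^(n−1)q / p^n = n·q/p = n · 0.399/0.601.
n = 1.328 × 0.601/0.399 = 2.00 ≈ 2

2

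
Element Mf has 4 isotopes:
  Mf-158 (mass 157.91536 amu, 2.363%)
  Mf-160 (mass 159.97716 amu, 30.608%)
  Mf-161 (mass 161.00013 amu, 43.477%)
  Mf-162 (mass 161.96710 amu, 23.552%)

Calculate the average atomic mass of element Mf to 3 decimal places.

Weight each isotope mass by its fractional abundance: 0.02363 × 157.91536 + 0.30608 × 159.97716 + 0.43477 × 161.00013 + 0.23552 × 161.96710
= 3.731540 + 48.965809 + 69.998027 + 38.146491 = 160.841867 amu

160.842 amu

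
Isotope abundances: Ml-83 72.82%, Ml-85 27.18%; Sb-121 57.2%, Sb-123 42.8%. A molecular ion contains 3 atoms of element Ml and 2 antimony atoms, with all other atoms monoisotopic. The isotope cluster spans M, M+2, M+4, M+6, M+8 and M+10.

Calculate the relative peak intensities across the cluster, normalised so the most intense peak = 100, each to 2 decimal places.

Element Ml pattern (n=3): 0.38614643 : 0.43238643 : 0.16138785 : 0.02007929
Antimony pattern (n=2): 0.327184 : 0.489632 : 0.183184
Convolve the two distributions (both contribute in 2-u steps):
  M: 0.38614643×0.327184 = 0.126341
  M+2: 0.38614643×0.489632 + 0.43238643×0.327184 = 0.330540
  M+4: 0.38614643×0.183184 + 0.43238643×0.489632 + 0.16138785×0.327184 = 0.335250
  M+6: 0.43238643×0.183184 + 0.16138785×0.489632 + 0.02007929×0.327184 = 0.164797
  M+8: 0.16138785×0.183184 + 0.02007929×0.489632 = 0.039395
  M+10: 0.02007929×0.183184 = 0.003678
Scale to base peak (0.335250) = 100: 37.69 : 98.60 : 100.00 : 49.16 : 11.75 : 1.10

37.69 : 98.60 : 100.00 : 49.16 : 11.75 : 1.10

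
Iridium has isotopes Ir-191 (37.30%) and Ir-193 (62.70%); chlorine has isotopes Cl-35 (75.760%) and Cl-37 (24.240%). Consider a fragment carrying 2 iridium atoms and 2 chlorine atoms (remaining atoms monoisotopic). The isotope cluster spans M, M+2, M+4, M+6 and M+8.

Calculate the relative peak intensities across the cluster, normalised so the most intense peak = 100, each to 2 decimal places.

19.69 : 78.79 : 100.00 : 42.37 : 5.69

Iridium pattern (n=2): 0.139129 : 0.467742 : 0.393129
Chlorine pattern (n=2): 0.57395776 : 0.36728448 : 0.05875776
Convolve the two distributions (both contribute in 2-u steps):
  M: 0.139129×0.57395776 = 0.079854
  M+2: 0.139129×0.36728448 + 0.467742×0.57395776 = 0.319564
  M+4: 0.139129×0.05875776 + 0.467742×0.36728448 + 0.393129×0.57395776 = 0.405609
  M+6: 0.467742×0.05875776 + 0.393129×0.36728448 = 0.171874
  M+8: 0.393129×0.05875776 = 0.023099
Scale to base peak (0.405609) = 100: 19.69 : 78.79 : 100.00 : 42.37 : 5.69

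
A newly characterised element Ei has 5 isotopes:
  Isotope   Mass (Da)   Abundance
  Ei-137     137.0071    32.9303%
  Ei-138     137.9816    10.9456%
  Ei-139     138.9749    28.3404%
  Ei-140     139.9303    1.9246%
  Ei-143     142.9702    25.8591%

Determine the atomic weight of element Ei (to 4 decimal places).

Ar = Σ fᵢ·mᵢ = 0.329303 × 137.0071 + 0.109456 × 137.9816 + 0.283404 × 138.9749 + 0.019246 × 139.9303 + 0.258591 × 142.9702
= 45.11685 + 15.10291 + 39.38604 + 2.69310 + 36.97081 = 139.26971 Da

139.2697 Da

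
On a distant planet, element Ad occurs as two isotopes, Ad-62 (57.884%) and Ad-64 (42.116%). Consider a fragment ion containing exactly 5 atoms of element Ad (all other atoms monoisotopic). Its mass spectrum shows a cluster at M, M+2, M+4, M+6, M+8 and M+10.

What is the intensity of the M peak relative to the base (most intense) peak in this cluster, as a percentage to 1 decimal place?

Term probabilities: M 0.0650, M+2 0.2364, M+4 0.3440, M+6 0.2503, M+8 0.0911, M+10 0.0133. Base peak = M+4.
P(M+4) = C(5,2) × 0.57884^3 × 0.42116^2 = 10 × 0.19394367 × 0.17737575 = 0.344009 (base)
P(M) = C(5,0) × 0.57884^5 × 0.42116^0 = 1 × 0.06498194 × 1.0000 = 0.064982
Relative intensity = 0.064982 / 0.344009 × 100 = 18.9

18.9%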